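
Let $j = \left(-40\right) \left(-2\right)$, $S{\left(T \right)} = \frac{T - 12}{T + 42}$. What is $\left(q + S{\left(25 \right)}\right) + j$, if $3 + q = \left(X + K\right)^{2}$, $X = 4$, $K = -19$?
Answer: $\frac{20247}{67} \approx 302.19$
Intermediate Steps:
$S{\left(T \right)} = \frac{-12 + T}{42 + T}$
$j = 80$
$q = 222$ ($q = -3 + \left(4 - 19\right)^{2} = -3 + \left(-15\right)^{2} = -3 + 225 = 222$)
$\left(q + S{\left(25 \right)}\right) + j = \left(222 + \frac{-12 + 25}{42 + 25}\right) + 80 = \left(222 + \frac{1}{67} \cdot 13\right) + 80 = \left(222 + \frac{13}{67}\right) + 80 = \frac{14887}{67} + 80 = \frac{20247}{67}$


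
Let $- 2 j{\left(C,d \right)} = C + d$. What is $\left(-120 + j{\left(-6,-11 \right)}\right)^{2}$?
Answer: $\frac{49729}{4} \approx 12432.0$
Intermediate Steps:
$j{\left(C,d \right)} = - \frac{C}{2} - \frac{d}{2}$ ($j{\left(C,d \right)} = - \frac{C + d}{2} = - \frac{C}{2} - \frac{d}{2}$)
$\left(-120 + j{\left(-6,-11 \right)}\right)^{2} = \left(-120 - - \frac{17}{2}\right)^{2} = \left(-120 + \left(3 + \frac{11}{2}\right)\right)^{2} = \left(-120 + \frac{17}{2}\right)^{2} = \left(- \frac{223}{2}\right)^{2} = \frac{49729}{4}$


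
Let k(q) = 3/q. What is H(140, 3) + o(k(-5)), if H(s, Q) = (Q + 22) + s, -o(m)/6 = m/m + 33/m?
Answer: 489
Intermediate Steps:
o(m) = -6 - 198/m (o(m) = -6*(m/m + 33/m) = -6*(1 + 33/m) = -6 - 198/m)
H(s, Q) = 22 + Q + s (H(s, Q) = (22 + Q) + s = 22 + Q + s)
H(140, 3) + o(k(-5)) = (22 + 3 + 140) + (-6 - 198/(3/(-5))) = 165 + (-6 - 198/(3*(-⅕))) = 165 + (-6 - 198/(-⅗)) = 165 + (-6 - 198*(-5/3)) = 165 + (-6 + 330) = 165 + 324 = 489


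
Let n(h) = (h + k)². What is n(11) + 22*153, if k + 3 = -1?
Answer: 3415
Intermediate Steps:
k = -4 (k = -3 - 1 = -4)
n(h) = (-4 + h)² (n(h) = (h - 4)² = (-4 + h)²)
n(11) + 22*153 = (-4 + 11)² + 22*153 = 7² + 3366 = 49 + 3366 = 3415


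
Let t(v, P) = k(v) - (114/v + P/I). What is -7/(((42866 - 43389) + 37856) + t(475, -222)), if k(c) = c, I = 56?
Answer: -4900/26468207 ≈ -0.00018513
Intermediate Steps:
t(v, P) = v - 114/v - P/56 (t(v, P) = v - (114/v + P/56) = v + (-114/v - P/56) = v - 114/v - P/56)
-7/(((42866 - 43389) + 37856) + t(475, -222)) = -7/(((42866 - 43389) + 37856) + (475 - 114/475 - 1/56*(-222))) = -7/((-523 + 37856) + (475 - 114*1/475 + 111/28)) = -7/(37333 + (475 - 6/25 + 111/28)) = -7/(37333 + 335107/700) = -7/26468207/700 = -7*700/26468207 = -4900/26468207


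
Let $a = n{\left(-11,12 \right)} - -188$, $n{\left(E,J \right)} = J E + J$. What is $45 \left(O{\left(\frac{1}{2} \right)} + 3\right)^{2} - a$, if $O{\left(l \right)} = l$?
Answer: $\frac{1933}{4} \approx 483.25$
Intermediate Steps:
$n{\left(E,J \right)} = J + E J$ ($n{\left(E,J \right)} = E J + J = J + E J$)
$a = 68$ ($a = 12 \left(1 - 11\right) - -188 = 12 \left(-10\right) + 188 = -120 + 188 = 68$)
$45 \left(O{\left(\frac{1}{2} \right)} + 3\right)^{2} - a = 45 \left(\frac{1}{2} + 3\right)^{2} - 68 = 45 \left(\frac{7}{2}\right)^{2} - 68 = 45 \cdot \frac{49}{4} - 68 = \frac{2205}{4} - 68 = \frac{1933}{4}$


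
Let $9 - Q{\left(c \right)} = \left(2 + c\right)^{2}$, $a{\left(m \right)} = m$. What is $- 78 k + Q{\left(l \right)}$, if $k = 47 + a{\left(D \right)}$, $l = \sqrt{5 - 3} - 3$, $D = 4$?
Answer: $-3972 + 2 \sqrt{2} \approx -3969.2$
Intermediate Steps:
$l = -3 + \sqrt{2}$ ($l = \sqrt{2} - 3 = -3 + \sqrt{2} \approx -1.5858$)
$k = 51$ ($k = 47 + 4 = 51$)
$Q{\left(c \right)} = 9 - \left(2 + c\right)^{2}$
$- 78 k + Q{\left(l \right)} = \left(-78\right) 51 + \left(9 - \left(2 - \left(3 - \sqrt{2}\right)\right)^{2}\right) = -3978 + \left(9 - \left(-1 + \sqrt{2}\right)^{2}\right) = -3969 - \left(-1 + \sqrt{2}\right)^{2}$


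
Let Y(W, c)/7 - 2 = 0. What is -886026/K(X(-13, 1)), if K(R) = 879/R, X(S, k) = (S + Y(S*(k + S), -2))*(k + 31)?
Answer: -9450944/293 ≈ -32256.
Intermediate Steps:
Y(W, c) = 14 (Y(W, c) = 14 + 7*0 = 14 + 0 = 14)
X(S, k) = (14 + S)*(31 + k) (X(S, k) = (S + 14)*(k + 31) = (14 + S)*(31 + k))
-886026/K(X(-13, 1)) = -886026/(879/(434 + 14*1 + 31*(-13) - 13*1)) = -886026/(879/(434 + 14 - 403 - 13)) = -886026/(879/32) = -886026/(879*(1/32)) = -886026/879/32 = -886026*32/879 = -9450944/293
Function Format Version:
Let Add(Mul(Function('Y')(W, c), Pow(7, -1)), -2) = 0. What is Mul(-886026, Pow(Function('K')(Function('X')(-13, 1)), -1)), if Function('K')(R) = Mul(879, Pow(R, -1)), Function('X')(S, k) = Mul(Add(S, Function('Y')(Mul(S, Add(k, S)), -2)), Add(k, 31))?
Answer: Rational(-9450944, 293) ≈ -32256.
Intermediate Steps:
Function('Y')(W, c) = 14 (Function('Y')(W, c) = Add(14, Mul(7, 0)) = Add(14, 0) = 14)
Function('X')(S, k) = Mul(Add(14, S), Add(31, k)) (Function('X')(S, k) = Mul(Add(S, 14), Add(k, 31)) = Mul(Add(14, S), Add(31, k)))
Mul(-886026, Pow(Function('K')(Function('X')(-13, 1)), -1)) = Mul(-886026, Pow(Mul(879, Pow(Add(434, Mul(14, 1), Mul(31, -13), Mul(-13, 1)), -1)), -1)) = Mul(-886026, Pow(Mul(879, Pow(Add(434, 14, -403, -13), -1)), -1)) = Mul(-886026, Pow(Mul(879, Pow(32, -1)), -1)) = Mul(-886026, Pow(Mul(879, Rational(1, 32)), -1)) = Mul(-886026, Pow(Rational(879, 32), -1)) = Mul(-886026, Rational(32, 879)) = Rational(-9450944, 293)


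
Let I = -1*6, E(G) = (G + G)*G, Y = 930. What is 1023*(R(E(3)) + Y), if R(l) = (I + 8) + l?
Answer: 971850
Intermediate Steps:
E(G) = 2*G² (E(G) = (2*G)*G = 2*G²)
I = -6
R(l) = 2 + l (R(l) = (-6 + 8) + l = 2 + l)
1023*(R(E(3)) + Y) = 1023*((2 + 2*3²) + 930) = 1023*((2 + 2*9) + 930) = 1023*((2 + 18) + 930) = 1023*(20 + 930) = 1023*950 = 971850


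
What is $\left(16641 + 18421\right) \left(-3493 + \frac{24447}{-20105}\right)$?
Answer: $- \frac{2463147995144}{20105} \approx -1.2251 \cdot 10^{8}$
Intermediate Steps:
$\left(16641 + 18421\right) \left(-3493 + \frac{24447}{-20105}\right) = 35062 \left(-3493 + 24447 \left(- \frac{1}{20105}\right)\right) = 35062 \left(-3493 - \frac{24447}{20105}\right) = 35062 \left(- \frac{70251212}{20105}\right) = - \frac{2463147995144}{20105}$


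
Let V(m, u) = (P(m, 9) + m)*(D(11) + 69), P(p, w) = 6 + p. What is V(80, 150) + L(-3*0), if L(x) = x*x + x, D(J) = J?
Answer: 13280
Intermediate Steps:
L(x) = x + x² (L(x) = x² + x = x + x²)
V(m, u) = 480 + 160*m (V(m, u) = ((6 + m) + m)*(11 + 69) = (6 + 2*m)*80 = 480 + 160*m)
V(80, 150) + L(-3*0) = (480 + 160*80) + (-3*0)*(1 - 3*0) = (480 + 12800) + 0*(1 + 0) = 13280 + 0*1 = 13280 + 0 = 13280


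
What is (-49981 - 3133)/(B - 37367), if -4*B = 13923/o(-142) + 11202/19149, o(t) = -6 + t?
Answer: 200703783904/141111710235 ≈ 1.4223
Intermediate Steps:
B = 88317877/3778736 (B = -(13923/(-6 - 142) + 11202/19149)/4 = -(13923/(-148) + 11202*(1/19149))/4 = -(13923*(-1/148) + 3734/6383)/4 = -(-13923/148 + 3734/6383)/4 = -¼*(-88317877/944684) = 88317877/3778736 ≈ 23.372)
(-49981 - 3133)/(B - 37367) = (-49981 - 3133)/(88317877/3778736 - 37367) = -53114/(-141111710235/3778736) = -53114*(-3778736/141111710235) = 200703783904/141111710235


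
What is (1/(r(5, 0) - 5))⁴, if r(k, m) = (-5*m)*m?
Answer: 1/625 ≈ 0.0016000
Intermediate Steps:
r(k, m) = -5*m²
(1/(r(5, 0) - 5))⁴ = (1/(-5*0² - 5))⁴ = (1/(-5*0 - 5))⁴ = (1/(0 - 5))⁴ = (1/(-5))⁴ = (-⅕)⁴ = 1/625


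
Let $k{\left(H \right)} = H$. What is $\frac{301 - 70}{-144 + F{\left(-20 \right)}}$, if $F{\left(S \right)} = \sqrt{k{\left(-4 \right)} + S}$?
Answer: $- \frac{1386}{865} - \frac{77 i \sqrt{6}}{3460} \approx -1.6023 - 0.054512 i$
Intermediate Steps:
$F{\left(S \right)} = \sqrt{-4 + S}$
$\frac{301 - 70}{-144 + F{\left(-20 \right)}} = \frac{301 - 70}{-144 + \sqrt{-4 - 20}} = \frac{301 - 70}{-144 + \sqrt{-24}} = \frac{231}{-144 + 2 i \sqrt{6}}$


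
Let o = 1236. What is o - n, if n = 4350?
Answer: -3114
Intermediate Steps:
o - n = 1236 - 1*4350 = 1236 - 4350 = -3114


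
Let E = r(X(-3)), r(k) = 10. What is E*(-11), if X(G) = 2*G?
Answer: -110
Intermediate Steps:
E = 10
E*(-11) = 10*(-11) = -110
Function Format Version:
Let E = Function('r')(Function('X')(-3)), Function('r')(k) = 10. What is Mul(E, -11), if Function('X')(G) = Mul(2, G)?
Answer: -110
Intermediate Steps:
E = 10
Mul(E, -11) = Mul(10, -11) = -110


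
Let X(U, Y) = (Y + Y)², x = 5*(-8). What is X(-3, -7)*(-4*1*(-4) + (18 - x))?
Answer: 14504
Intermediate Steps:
x = -40
X(U, Y) = 4*Y² (X(U, Y) = (2*Y)² = 4*Y²)
X(-3, -7)*(-4*1*(-4) + (18 - x)) = (4*(-7)²)*(-4*1*(-4) + (18 - 1*(-40))) = (4*49)*(-4*(-4) + (18 + 40)) = 196*(16 + 58) = 196*74 = 14504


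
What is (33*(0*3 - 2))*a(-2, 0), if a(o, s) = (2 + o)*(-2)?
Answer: 0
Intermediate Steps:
a(o, s) = -4 - 2*o
(33*(0*3 - 2))*a(-2, 0) = (33*(0*3 - 2))*(-4 - 2*(-2)) = (33*(0 - 2))*(-4 + 4) = (33*(-2))*0 = -66*0 = 0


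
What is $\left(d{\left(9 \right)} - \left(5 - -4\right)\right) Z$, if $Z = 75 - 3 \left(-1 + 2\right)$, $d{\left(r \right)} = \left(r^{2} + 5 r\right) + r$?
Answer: $9072$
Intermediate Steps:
$d{\left(r \right)} = r^{2} + 6 r$
$Z = 72$ ($Z = 75 - 3 \cdot 1 = 75 - 3 = 72$)
$\left(d{\left(9 \right)} - \left(5 - -4\right)\right) Z = \left(9 \left(6 + 9\right) - \left(5 - -4\right)\right) 72 = \left(9 \cdot 15 - \left(5 + 4\right)\right) 72 = \left(135 - 9\right) 72 = 126 \cdot 72 = 9072$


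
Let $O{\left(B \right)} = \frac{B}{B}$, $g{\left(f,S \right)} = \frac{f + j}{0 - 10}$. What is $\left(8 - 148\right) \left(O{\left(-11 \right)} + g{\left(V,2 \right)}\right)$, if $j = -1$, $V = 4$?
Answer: $-98$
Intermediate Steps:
$g{\left(f,S \right)} = \frac{1}{10} - \frac{f}{10}$ ($g{\left(f,S \right)} = \frac{f - 1}{0 - 10} = \frac{-1 + f}{-10} = \left(-1 + f\right) \left(- \frac{1}{10}\right) = \frac{1}{10} - \frac{f}{10}$)
$O{\left(B \right)} = 1$
$\left(8 - 148\right) \left(O{\left(-11 \right)} + g{\left(V,2 \right)}\right) = \left(8 - 148\right) \left(1 + \left(\frac{1}{10} - \frac{2}{5}\right)\right) = - 140 \left(1 + \left(\frac{1}{10} - \frac{2}{5}\right)\right) = - 140 \left(1 - \frac{3}{10}\right) = \left(-140\right) \frac{7}{10} = -98$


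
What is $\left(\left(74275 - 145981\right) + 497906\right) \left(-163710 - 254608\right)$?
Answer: $-178287131600$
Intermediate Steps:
$\left(\left(74275 - 145981\right) + 497906\right) \left(-163710 - 254608\right) = \left(-71706 + 497906\right) \left(-418318\right) = 426200 \left(-418318\right) = -178287131600$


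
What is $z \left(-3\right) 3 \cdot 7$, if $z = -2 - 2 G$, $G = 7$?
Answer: $1008$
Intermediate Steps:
$z = -16$ ($z = -2 - 14 = -16$)
$z \left(-3\right) 3 \cdot 7 = - 16 \left(-3\right) 3 \cdot 7 = - 16 \left(\left(-9\right) 7\right) = \left(-16\right) \left(-63\right) = 1008$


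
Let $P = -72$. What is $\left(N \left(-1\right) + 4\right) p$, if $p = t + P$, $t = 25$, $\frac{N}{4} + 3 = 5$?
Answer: $188$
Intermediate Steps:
$N = 8$ ($N = -12 + 4 \cdot 5 = -12 + 20 = 8$)
$p = -47$ ($p = 25 - 72 = -47$)
$\left(N \left(-1\right) + 4\right) p = \left(8 \left(-1\right) + 4\right) \left(-47\right) = \left(-8 + 4\right) \left(-47\right) = \left(-4\right) \left(-47\right) = 188$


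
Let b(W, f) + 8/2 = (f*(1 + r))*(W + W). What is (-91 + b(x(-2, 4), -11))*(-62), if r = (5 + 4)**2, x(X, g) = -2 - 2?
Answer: -441502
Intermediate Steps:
x(X, g) = -4
r = 81 (r = 9**2 = 81)
b(W, f) = -4 + 164*W*f (b(W, f) = -4 + (f*(1 + 81))*(W + W) = -4 + (f*82)*(2*W) = -4 + (82*f)*(2*W) = -4 + 164*W*f)
(-91 + b(x(-2, 4), -11))*(-62) = (-91 + (-4 + 164*(-4)*(-11)))*(-62) = (-91 + (-4 + 7216))*(-62) = (-91 + 7212)*(-62) = 7121*(-62) = -441502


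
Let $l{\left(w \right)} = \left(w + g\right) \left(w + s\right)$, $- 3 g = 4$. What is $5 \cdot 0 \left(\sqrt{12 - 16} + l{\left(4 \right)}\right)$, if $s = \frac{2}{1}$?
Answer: $0$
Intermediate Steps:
$g = - \frac{4}{3}$ ($g = \left(- \frac{1}{3}\right) 4 = - \frac{4}{3} \approx -1.3333$)
$s = 2$ ($s = 2 \cdot 1 = 2$)
$l{\left(w \right)} = \left(2 + w\right) \left(- \frac{4}{3} + w\right)$ ($l{\left(w \right)} = \left(w - \frac{4}{3}\right) \left(w + 2\right) = \left(- \frac{4}{3} + w\right) \left(2 + w\right) = \left(2 + w\right) \left(- \frac{4}{3} + w\right)$)
$5 \cdot 0 \left(\sqrt{12 - 16} + l{\left(4 \right)}\right) = 5 \cdot 0 \left(\sqrt{12 - 16} + \left(- \frac{8}{3} + 4^{2} + \frac{2}{3} \cdot 4\right)\right) = 0 \left(\sqrt{-4} + \left(- \frac{8}{3} + 16 + \frac{8}{3}\right)\right) = 0 \left(2 i + 16\right) = 0 \left(16 + 2 i\right) = 0$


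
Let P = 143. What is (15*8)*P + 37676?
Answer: 54836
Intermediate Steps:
(15*8)*P + 37676 = (15*8)*143 + 37676 = 120*143 + 37676 = 17160 + 37676 = 54836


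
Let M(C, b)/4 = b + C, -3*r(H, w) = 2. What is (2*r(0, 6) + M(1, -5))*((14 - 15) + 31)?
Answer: -520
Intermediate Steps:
r(H, w) = -⅔ (r(H, w) = -⅓*2 = -⅔)
M(C, b) = 4*C + 4*b (M(C, b) = 4*(b + C) = 4*(C + b) = 4*C + 4*b)
(2*r(0, 6) + M(1, -5))*((14 - 15) + 31) = (2*(-⅔) + (4*1 + 4*(-5)))*((14 - 15) + 31) = (-4/3 + (4 - 20))*(-1 + 31) = (-4/3 - 16)*30 = -52/3*30 = -520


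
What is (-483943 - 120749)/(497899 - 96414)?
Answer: -604692/401485 ≈ -1.5061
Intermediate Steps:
(-483943 - 120749)/(497899 - 96414) = -604692/401485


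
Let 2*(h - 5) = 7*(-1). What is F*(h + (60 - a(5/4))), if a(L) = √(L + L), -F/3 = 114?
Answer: -21033 + 171*√10 ≈ -20492.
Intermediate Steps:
h = 3/2 (h = 5 + (7*(-1))/2 = 5 + (½)*(-7) = 5 - 7/2 = 3/2 ≈ 1.5000)
F = -342 (F = -3*114 = -342)
a(L) = √2*√L (a(L) = √(2*L) = √2*√L)
F*(h + (60 - a(5/4))) = -342*(3/2 + (60 - √2*√(5/4))) = -342*(3/2 + (60 - √2*√5/2)) = -342*(3/2 + (60 - √10/2)) = -342*(123/2 - √10/2) = -21033 + 171*√10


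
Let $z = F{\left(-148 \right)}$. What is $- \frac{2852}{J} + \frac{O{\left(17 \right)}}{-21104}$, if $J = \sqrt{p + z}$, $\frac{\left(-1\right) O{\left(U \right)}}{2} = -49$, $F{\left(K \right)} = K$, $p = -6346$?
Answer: $- \frac{49}{10552} + \frac{1426 i \sqrt{6494}}{3247} \approx -0.0046437 + 35.391 i$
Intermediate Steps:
$z = -148$
$O{\left(U \right)} = 98$ ($O{\left(U \right)} = \left(-2\right) \left(-49\right) = 98$)
$J = i \sqrt{6494}$ ($J = \sqrt{-6346 - 148} = \sqrt{-6494} = i \sqrt{6494} \approx 80.585 i$)
$- \frac{2852}{J} + \frac{O{\left(17 \right)}}{-21104} = - \frac{2852}{i \sqrt{6494}} + \frac{98}{-21104} = - 2852 \left(- \frac{i \sqrt{6494}}{6494}\right) + 98 \left(- \frac{1}{21104}\right) = \frac{1426 i \sqrt{6494}}{3247} - \frac{49}{10552} = - \frac{49}{10552} + \frac{1426 i \sqrt{6494}}{3247}$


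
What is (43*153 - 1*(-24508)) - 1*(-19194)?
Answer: 50281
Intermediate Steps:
(43*153 - 1*(-24508)) - 1*(-19194) = (6579 + 24508) + 19194 = 31087 + 19194 = 50281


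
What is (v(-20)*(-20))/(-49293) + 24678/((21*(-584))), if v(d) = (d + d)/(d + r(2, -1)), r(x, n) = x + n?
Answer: -3850464871/1914342948 ≈ -2.0114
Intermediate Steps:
r(x, n) = n + x
v(d) = 2*d/(1 + d) (v(d) = (d + d)/(d + (-1 + 2)) = (2*d)/(d + 1) = (2*d)/(1 + d) = 2*d/(1 + d))
(v(-20)*(-20))/(-49293) + 24678/((21*(-584))) = ((2*(-20)/(1 - 20))*(-20))/(-49293) + 24678/((21*(-584))) = ((2*(-20)/(-19))*(-20))*(-1/49293) + 24678/(-12264) = ((2*(-20)*(-1/19))*(-20))*(-1/49293) + 24678*(-1/12264) = ((40/19)*(-20))*(-1/49293) - 4113/2044 = -800/19*(-1/49293) - 4113/2044 = 800/936567 - 4113/2044 = -3850464871/1914342948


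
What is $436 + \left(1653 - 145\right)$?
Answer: $1944$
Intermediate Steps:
$436 + \left(1653 - 145\right) = 436 + 1508 = 1944$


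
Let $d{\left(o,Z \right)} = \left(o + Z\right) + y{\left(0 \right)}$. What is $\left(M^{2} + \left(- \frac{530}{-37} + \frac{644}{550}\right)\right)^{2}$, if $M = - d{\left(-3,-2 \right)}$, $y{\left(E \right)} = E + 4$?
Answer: $\frac{28169929921}{103530625} \approx 272.09$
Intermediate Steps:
$y{\left(E \right)} = 4 + E$
$d{\left(o,Z \right)} = 4 + Z + o$ ($d{\left(o,Z \right)} = \left(o + Z\right) + \left(4 + 0\right) = \left(Z + o\right) + 4 = 4 + Z + o$)
$M = 1$ ($M = - (4 - 2 - 3) = \left(-1\right) \left(-1\right) = 1$)
$\left(M^{2} + \left(- \frac{530}{-37} + \frac{644}{550}\right)\right)^{2} = \left(1^{2} + \left(- \frac{530}{-37} + \frac{644}{550}\right)\right)^{2} = \left(1 + \left(\left(-530\right) \left(- \frac{1}{37}\right) + 644 \cdot \frac{1}{550}\right)\right)^{2} = \left(1 + \left(\frac{530}{37} + \frac{322}{275}\right)\right)^{2} = \left(1 + \frac{157664}{10175}\right)^{2} = \left(\frac{167839}{10175}\right)^{2} = \frac{28169929921}{103530625}$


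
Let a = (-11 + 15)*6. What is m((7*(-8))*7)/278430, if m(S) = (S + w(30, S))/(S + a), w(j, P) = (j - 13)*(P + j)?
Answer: 1091/17077040 ≈ 6.3887e-5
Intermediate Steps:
w(j, P) = (-13 + j)*(P + j)
a = 24 (a = 4*6 = 24)
m(S) = (510 + 18*S)/(24 + S) (m(S) = (S + (30**2 - 13*S - 13*30 + S*30))/(S + 24) = (S + (900 - 13*S - 390 + 30*S))/(24 + S) = (S + (510 + 17*S))/(24 + S) = (510 + 18*S)/(24 + S))
m((7*(-8))*7)/278430 = (6*(85 + 3*((7*(-8))*7))/(24 + (7*(-8))*7))/278430 = (6*(85 + 3*(-56*7))/(24 - 56*7))*(1/278430) = (6*(85 + 3*(-392))/(24 - 392))*(1/278430) = (6*(85 - 1176)/(-368))*(1/278430) = (6*(-1/368)*(-1091))*(1/278430) = (3273/184)*(1/278430) = 1091/17077040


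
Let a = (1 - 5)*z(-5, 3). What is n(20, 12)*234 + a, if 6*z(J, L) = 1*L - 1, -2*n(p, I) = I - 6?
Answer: -2110/3 ≈ -703.33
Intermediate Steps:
n(p, I) = 3 - I/2 (n(p, I) = -(I - 6)/2 = -(-6 + I)/2 = 3 - I/2)
z(J, L) = -1/6 + L/6 (z(J, L) = (1*L - 1)/6 = (L - 1)/6 = (-1 + L)/6 = -1/6 + L/6)
a = -4/3 (a = (1 - 5)*(-1/6 + (1/6)*3) = -4*(-1/6 + 1/2) = -4*1/3 = -4/3 ≈ -1.3333)
n(20, 12)*234 + a = (3 - 1/2*12)*234 - 4/3 = (3 - 6)*234 - 4/3 = -3*234 - 4/3 = -702 - 4/3 = -2110/3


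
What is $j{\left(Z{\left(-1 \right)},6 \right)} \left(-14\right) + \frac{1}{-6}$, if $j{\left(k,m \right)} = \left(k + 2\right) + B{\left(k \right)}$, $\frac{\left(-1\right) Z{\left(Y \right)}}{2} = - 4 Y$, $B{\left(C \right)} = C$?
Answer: $\frac{1175}{6} \approx 195.83$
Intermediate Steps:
$Z{\left(Y \right)} = 8 Y$ ($Z{\left(Y \right)} = - 2 \left(- 4 Y\right) = 8 Y$)
$j{\left(k,m \right)} = 2 + 2 k$ ($j{\left(k,m \right)} = \left(k + 2\right) + k = \left(2 + k\right) + k = 2 + 2 k$)
$j{\left(Z{\left(-1 \right)},6 \right)} \left(-14\right) + \frac{1}{-6} = \left(2 + 2 \cdot 8 \left(-1\right)\right) \left(-14\right) + \frac{1}{-6} = \left(2 + 2 \left(-8\right)\right) \left(-14\right) - \frac{1}{6} = \left(2 - 16\right) \left(-14\right) - \frac{1}{6} = \left(-14\right) \left(-14\right) - \frac{1}{6} = 196 - \frac{1}{6} = \frac{1175}{6}$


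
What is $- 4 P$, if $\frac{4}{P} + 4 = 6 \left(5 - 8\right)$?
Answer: $\frac{8}{11} \approx 0.72727$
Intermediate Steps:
$P = - \frac{2}{11}$ ($P = \frac{4}{-4 + 6 \left(5 - 8\right)} = \frac{4}{-4 + 6 \left(-3\right)} = \frac{4}{-4 - 18} = \frac{4}{-22} = 4 \left(- \frac{1}{22}\right) = - \frac{2}{11} \approx -0.18182$)
$- 4 P = \left(-4\right) \left(- \frac{2}{11}\right) = \frac{8}{11}$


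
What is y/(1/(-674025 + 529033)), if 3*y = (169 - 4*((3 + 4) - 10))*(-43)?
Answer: 1128472736/3 ≈ 3.7616e+8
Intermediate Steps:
y = -7783/3 (y = ((169 - 4*((3 + 4) - 10))*(-43))/3 = ((169 - 4*(7 - 10))*(-43))/3 = ((169 - 4*(-3))*(-43))/3 = ((169 + 12)*(-43))/3 = (181*(-43))/3 = (1/3)*(-7783) = -7783/3 ≈ -2594.3)
y/(1/(-674025 + 529033)) = -7783/(3*(1/(-674025 + 529033))) = -7783/(3*(1/(-144992))) = -7783/(3*(-1/144992)) = -7783/3*(-144992) = 1128472736/3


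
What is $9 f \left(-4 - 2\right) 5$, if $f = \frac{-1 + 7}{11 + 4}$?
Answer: $-108$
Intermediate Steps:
$f = \frac{2}{5}$ ($f = \frac{6}{15} = 6 \cdot \frac{1}{15} = \frac{2}{5} \approx 0.4$)
$9 f \left(-4 - 2\right) 5 = 9 \cdot \frac{2}{5} \left(-4 - 2\right) 5 = \frac{18 \left(\left(-6\right) 5\right)}{5} = \frac{18}{5} \left(-30\right) = -108$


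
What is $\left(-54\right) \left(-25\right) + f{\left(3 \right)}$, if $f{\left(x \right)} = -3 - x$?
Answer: $1344$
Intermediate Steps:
$\left(-54\right) \left(-25\right) + f{\left(3 \right)} = \left(-54\right) \left(-25\right) - 6 = 1350 - 6 = 1344$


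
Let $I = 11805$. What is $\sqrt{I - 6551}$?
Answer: $\sqrt{5254} \approx 72.484$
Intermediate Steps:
$\sqrt{I - 6551} = \sqrt{11805 - 6551} = \sqrt{5254}$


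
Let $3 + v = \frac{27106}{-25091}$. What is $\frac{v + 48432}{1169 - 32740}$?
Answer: $- \frac{1215104933}{792147961} \approx -1.5339$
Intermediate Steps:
$v = - \frac{102379}{25091}$ ($v = -3 + \frac{27106}{-25091} = -3 + 27106 \left(- \frac{1}{25091}\right) = -3 - \frac{27106}{25091} = - \frac{102379}{25091} \approx -4.0803$)
$\frac{v + 48432}{1169 - 32740} = \frac{- \frac{102379}{25091} + 48432}{1169 - 32740} = \frac{1215104933}{25091 \left(-31571\right)} = \frac{1215104933}{25091} \left(- \frac{1}{31571}\right) = - \frac{1215104933}{792147961}$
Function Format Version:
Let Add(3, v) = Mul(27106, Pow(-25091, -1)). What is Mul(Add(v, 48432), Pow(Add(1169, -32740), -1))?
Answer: Rational(-1215104933, 792147961) ≈ -1.5339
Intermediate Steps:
v = Rational(-102379, 25091) (v = Add(-3, Mul(27106, Pow(-25091, -1))) = Add(-3, Mul(27106, Rational(-1, 25091))) = Add(-3, Rational(-27106, 25091)) = Rational(-102379, 25091) ≈ -4.0803)
Mul(Add(v, 48432), Pow(Add(1169, -32740), -1)) = Mul(Add(Rational(-102379, 25091), 48432), Pow(Add(1169, -32740), -1)) = Mul(Rational(1215104933, 25091), Pow(-31571, -1)) = Mul(Rational(1215104933, 25091), Rational(-1, 31571)) = Rational(-1215104933, 792147961)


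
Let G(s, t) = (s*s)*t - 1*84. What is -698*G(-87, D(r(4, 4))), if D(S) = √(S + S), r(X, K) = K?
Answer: 58632 - 10566324*√2 ≈ -1.4884e+7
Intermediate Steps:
D(S) = √2*√S (D(S) = √(2*S) = √2*√S)
G(s, t) = -84 + t*s² (G(s, t) = s²*t - 84 = t*s² - 84 = -84 + t*s²)
-698*G(-87, D(r(4, 4))) = -698*(-84 + (√2*√4)*(-87)²) = -698*(-84 + (√2*2)*7569) = -698*(-84 + (2*√2)*7569) = -698*(-84 + 15138*√2) = 58632 - 10566324*√2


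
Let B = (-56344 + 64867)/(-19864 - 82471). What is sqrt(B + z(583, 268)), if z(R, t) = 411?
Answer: sqrt(4303305663270)/102335 ≈ 20.271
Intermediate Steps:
B = -8523/102335 (B = 8523/(-102335) = 8523*(-1/102335) = -8523/102335 ≈ -0.083285)
sqrt(B + z(583, 268)) = sqrt(-8523/102335 + 411) = sqrt(42051162/102335) = sqrt(4303305663270)/102335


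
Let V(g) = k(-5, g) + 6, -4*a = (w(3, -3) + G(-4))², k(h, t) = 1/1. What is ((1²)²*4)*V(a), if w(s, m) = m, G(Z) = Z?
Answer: 28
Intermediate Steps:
k(h, t) = 1
a = -49/4 (a = -(-3 - 4)²/4 = -¼*(-7)² = -¼*49 = -49/4 ≈ -12.250)
V(g) = 7 (V(g) = 1 + 6 = 7)
((1²)²*4)*V(a) = ((1²)²*4)*7 = (1²*4)*7 = (1*4)*7 = 4*7 = 28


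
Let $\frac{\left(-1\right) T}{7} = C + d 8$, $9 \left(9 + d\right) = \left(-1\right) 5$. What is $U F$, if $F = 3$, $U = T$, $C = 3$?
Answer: $\frac{4627}{3} \approx 1542.3$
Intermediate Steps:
$d = - \frac{86}{9}$ ($d = -9 + \frac{\left(-1\right) 5}{9} = -9 + \frac{1}{9} \left(-5\right) = -9 - \frac{5}{9} = - \frac{86}{9} \approx -9.5556$)
$T = \frac{4627}{9}$ ($T = - 7 \left(3 - \frac{688}{9}\right) = \left(-7\right) \left(- \frac{661}{9}\right) = \frac{4627}{9} \approx 514.11$)
$U = \frac{4627}{9} \approx 514.11$
$U F = \frac{4627}{9} \cdot 3 = \frac{4627}{3}$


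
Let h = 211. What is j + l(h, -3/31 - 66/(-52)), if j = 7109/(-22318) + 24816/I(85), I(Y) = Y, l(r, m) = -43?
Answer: 471666933/1897030 ≈ 248.63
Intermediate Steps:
j = 553239223/1897030 (j = 7109/(-22318) + 24816/85 = 7109*(-1/22318) + 24816*(1/85) = -7109/22318 + 24816/85 = 553239223/1897030 ≈ 291.63)
j + l(h, -3/31 - 66/(-52)) = 553239223/1897030 - 43 = 471666933/1897030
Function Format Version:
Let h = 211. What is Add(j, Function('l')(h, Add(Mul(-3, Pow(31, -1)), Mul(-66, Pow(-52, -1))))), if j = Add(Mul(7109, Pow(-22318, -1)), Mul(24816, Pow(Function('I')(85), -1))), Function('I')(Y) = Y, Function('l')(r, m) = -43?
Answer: Rational(471666933, 1897030) ≈ 248.63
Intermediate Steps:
j = Rational(553239223, 1897030) (j = Add(Mul(7109, Pow(-22318, -1)), Mul(24816, Pow(85, -1))) = Add(Mul(7109, Rational(-1, 22318)), Mul(24816, Rational(1, 85))) = Add(Rational(-7109, 22318), Rational(24816, 85)) = Rational(553239223, 1897030) ≈ 291.63)
Add(j, Function('l')(h, Add(Mul(-3, Pow(31, -1)), Mul(-66, Pow(-52, -1))))) = Add(Rational(553239223, 1897030), -43) = Rational(471666933, 1897030)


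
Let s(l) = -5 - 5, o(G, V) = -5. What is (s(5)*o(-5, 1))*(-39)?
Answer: -1950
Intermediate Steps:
s(l) = -10
(s(5)*o(-5, 1))*(-39) = -10*(-5)*(-39) = 50*(-39) = -1950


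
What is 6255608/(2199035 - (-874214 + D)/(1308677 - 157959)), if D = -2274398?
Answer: 3599220363272/1265236152871 ≈ 2.8447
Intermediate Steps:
6255608/(2199035 - (-874214 + D)/(1308677 - 157959)) = 6255608/(2199035 - (-874214 - 2274398)/(1308677 - 157959)) = 6255608/(2199035 - (-3148612)/1150718) = 6255608/(2199035 - 1*(-1574306/575359)) = 6255608/(2199035 + 1574306/575359) = 6255608/(1265236152871/575359) = 6255608*(575359/1265236152871) = 3599220363272/1265236152871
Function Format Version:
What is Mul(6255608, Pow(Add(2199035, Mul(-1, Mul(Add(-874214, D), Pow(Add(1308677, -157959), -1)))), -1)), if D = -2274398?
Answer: Rational(3599220363272, 1265236152871) ≈ 2.8447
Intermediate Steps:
Mul(6255608, Pow(Add(2199035, Mul(-1, Mul(Add(-874214, D), Pow(Add(1308677, -157959), -1)))), -1)) = Mul(6255608, Pow(Add(2199035, Mul(-1, Mul(Add(-874214, -2274398), Pow(Add(1308677, -157959), -1)))), -1)) = Mul(6255608, Pow(Add(2199035, Mul(-1, Mul(-3148612, Pow(1150718, -1)))), -1)) = Mul(6255608, Pow(Add(2199035, Mul(-1, Mul(-3148612, Rational(1, 1150718)))), -1)) = Mul(6255608, Pow(Add(2199035, Mul(-1, Rational(-1574306, 575359))), -1)) = Mul(6255608, Pow(Add(2199035, Rational(1574306, 575359)), -1)) = Mul(6255608, Pow(Rational(1265236152871, 575359), -1)) = Mul(6255608, Rational(575359, 1265236152871)) = Rational(3599220363272, 1265236152871)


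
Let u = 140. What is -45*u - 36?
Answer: -6336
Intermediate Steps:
-45*u - 36 = -45*140 - 36 = -6300 - 36 = -6336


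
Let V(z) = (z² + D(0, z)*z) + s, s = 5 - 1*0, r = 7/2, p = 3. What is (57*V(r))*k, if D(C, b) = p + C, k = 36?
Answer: 56943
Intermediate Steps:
r = 7/2 (r = 7*(½) = 7/2 ≈ 3.5000)
D(C, b) = 3 + C
s = 5 (s = 5 + 0 = 5)
V(z) = 5 + z² + 3*z (V(z) = (z² + (3 + 0)*z) + 5 = (z² + 3*z) + 5 = 5 + z² + 3*z)
(57*V(r))*k = (57*(5 + (7/2)² + 3*(7/2)))*36 = (57*(5 + 49/4 + 21/2))*36 = (57*(111/4))*36 = (6327/4)*36 = 56943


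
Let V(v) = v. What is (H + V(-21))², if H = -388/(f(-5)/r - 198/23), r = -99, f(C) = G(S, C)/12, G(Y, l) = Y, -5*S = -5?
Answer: 32052865325625/55341151009 ≈ 579.19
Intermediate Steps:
S = 1 (S = -⅕*(-5) = 1)
f(C) = 1/12
H = 10601712/235247 (H = -388/((1/12)/(-99) - 198/23) = -388/((1/12)*(-1/99) - 198*1/23) = -388/(-1/1188 - 198/23) = -388/(-235247/27324) = -388*(-27324/235247) = 10601712/235247 ≈ 45.066)
(H + V(-21))² = (10601712/235247 - 21)² = (5661525/235247)² = 32052865325625/55341151009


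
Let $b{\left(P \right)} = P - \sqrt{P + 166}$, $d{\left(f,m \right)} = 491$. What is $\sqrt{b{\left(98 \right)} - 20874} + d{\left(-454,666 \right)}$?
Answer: $491 + \sqrt{-20776 - 2 \sqrt{66}} \approx 491.0 + 144.2 i$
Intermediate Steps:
$b{\left(P \right)} = P - \sqrt{166 + P}$
$\sqrt{b{\left(98 \right)} - 20874} + d{\left(-454,666 \right)} = \sqrt{\left(98 - \sqrt{166 + 98}\right) - 20874} + 491 = \sqrt{\left(98 - \sqrt{264}\right) - 20874} + 491 = \sqrt{\left(98 - 2 \sqrt{66}\right) - 20874} + 491 = \sqrt{-20776 - 2 \sqrt{66}} + 491 = 491 + \sqrt{-20776 - 2 \sqrt{66}}$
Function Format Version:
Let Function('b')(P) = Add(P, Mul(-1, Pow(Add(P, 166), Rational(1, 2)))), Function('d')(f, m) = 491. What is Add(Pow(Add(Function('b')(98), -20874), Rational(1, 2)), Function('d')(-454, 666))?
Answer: Add(491, Pow(Add(-20776, Mul(-2, Pow(66, Rational(1, 2)))), Rational(1, 2))) ≈ Add(491.00, Mul(144.20, I))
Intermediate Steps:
Function('b')(P) = Add(P, Mul(-1, Pow(Add(166, P), Rational(1, 2))))
Add(Pow(Add(Function('b')(98), -20874), Rational(1, 2)), Function('d')(-454, 666)) = Add(Pow(Add(Add(98, Mul(-1, Pow(Add(166, 98), Rational(1, 2)))), -20874), Rational(1, 2)), 491) = Add(Pow(Add(Add(98, Mul(-1, Pow(264, Rational(1, 2)))), -20874), Rational(1, 2)), 491) = Add(Pow(Add(Add(98, Mul(-1, Mul(2, Pow(66, Rational(1, 2))))), -20874), Rational(1, 2)), 491) = Add(Pow(Add(Add(98, Mul(-2, Pow(66, Rational(1, 2)))), -20874), Rational(1, 2)), 491) = Add(Pow(Add(-20776, Mul(-2, Pow(66, Rational(1, 2)))), Rational(1, 2)), 491) = Add(491, Pow(Add(-20776, Mul(-2, Pow(66, Rational(1, 2)))), Rational(1, 2)))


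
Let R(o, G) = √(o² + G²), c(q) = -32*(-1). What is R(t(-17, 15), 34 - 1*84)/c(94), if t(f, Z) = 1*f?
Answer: √2789/32 ≈ 1.6503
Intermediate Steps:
t(f, Z) = f
c(q) = 32
R(o, G) = √(G² + o²)
R(t(-17, 15), 34 - 1*84)/c(94) = √((34 - 1*84)² + (-17)²)/32 = √((34 - 84)² + 289)*(1/32) = √((-50)² + 289)*(1/32) = √(2500 + 289)*(1/32) = √2789*(1/32) = √2789/32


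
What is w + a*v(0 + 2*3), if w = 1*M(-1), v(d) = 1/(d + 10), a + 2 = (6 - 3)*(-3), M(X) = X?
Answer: -27/16 ≈ -1.6875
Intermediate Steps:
a = -11 (a = -2 + (6 - 3)*(-3) = -2 + 3*(-3) = -2 - 9 = -11)
v(d) = 1/(10 + d)
w = -1 (w = 1*(-1) = -1)
w + a*v(0 + 2*3) = -1 - 11/(10 + (0 + 2*3)) = -1 - 11/(10 + (0 + 6)) = -1 - 11/(10 + 6) = -1 - 11/16 = -27/16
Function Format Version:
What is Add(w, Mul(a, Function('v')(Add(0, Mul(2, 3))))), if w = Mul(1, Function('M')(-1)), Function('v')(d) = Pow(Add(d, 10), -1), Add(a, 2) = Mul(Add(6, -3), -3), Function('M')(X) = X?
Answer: Rational(-27, 16) ≈ -1.6875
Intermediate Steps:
a = -11 (a = Add(-2, Mul(Add(6, -3), -3)) = Add(-2, Mul(3, -3)) = Add(-2, -9) = -11)
Function('v')(d) = Pow(Add(10, d), -1)
w = -1 (w = Mul(1, -1) = -1)
Add(w, Mul(a, Function('v')(Add(0, Mul(2, 3))))) = Add(-1, Mul(-11, Pow(Add(10, Add(0, Mul(2, 3))), -1))) = Add(-1, Mul(-11, Pow(Add(10, Add(0, 6)), -1))) = Add(-1, Mul(-11, Pow(Add(10, 6), -1))) = Add(-1, Mul(-11, Pow(16, -1))) = Add(-1, Mul(-11, Rational(1, 16))) = Add(-1, Rational(-11, 16)) = Rational(-27, 16)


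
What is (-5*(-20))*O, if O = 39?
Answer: 3900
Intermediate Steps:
(-5*(-20))*O = -5*(-20)*39 = 100*39 = 3900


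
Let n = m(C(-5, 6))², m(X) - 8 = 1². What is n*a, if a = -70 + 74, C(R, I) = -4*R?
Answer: 324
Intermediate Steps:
m(X) = 9 (m(X) = 8 + 1² = 8 + 1 = 9)
a = 4
n = 81 (n = 9² = 81)
n*a = 81*4 = 324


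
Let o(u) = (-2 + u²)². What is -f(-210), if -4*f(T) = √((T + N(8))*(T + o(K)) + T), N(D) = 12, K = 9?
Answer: I*√298587/2 ≈ 273.22*I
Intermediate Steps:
f(T) = -√(T + (12 + T)*(6241 + T))/4 (f(T) = -√((T + 12)*(T + (-2 + 9²)²) + T)/4 = -√((12 + T)*(T + (-2 + 81)²) + T)/4 = -√((12 + T)*(T + 79²) + T)/4 = -√((12 + T)*(T + 6241) + T)/4 = -√((12 + T)*(6241 + T) + T)/4 = -√(T + (12 + T)*(6241 + T))/4)
-f(-210) = -(-1)*√(74892 + (-210)² + 6254*(-210))/4 = -(-1)*√(74892 + 44100 - 1313340)/4 = -(-1)*√(-1194348)/4 = -(-1)*2*I*√298587/4 = -(-1)*I*√298587/2 = I*√298587/2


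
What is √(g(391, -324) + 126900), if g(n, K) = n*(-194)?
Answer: √51046 ≈ 225.93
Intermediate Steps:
g(n, K) = -194*n
√(g(391, -324) + 126900) = √(-194*391 + 126900) = √(-75854 + 126900) = √51046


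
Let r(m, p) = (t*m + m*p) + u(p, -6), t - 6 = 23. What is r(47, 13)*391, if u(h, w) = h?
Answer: 776917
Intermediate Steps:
t = 29 (t = 6 + 23 = 29)
r(m, p) = p + 29*m + m*p (r(m, p) = (29*m + m*p) + p = p + 29*m + m*p)
r(47, 13)*391 = (13 + 29*47 + 47*13)*391 = (13 + 1363 + 611)*391 = 1987*391 = 776917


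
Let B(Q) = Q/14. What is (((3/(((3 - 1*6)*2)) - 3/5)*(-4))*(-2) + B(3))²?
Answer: 361201/4900 ≈ 73.714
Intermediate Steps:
B(Q) = Q/14 (B(Q) = Q*(1/14) = Q/14)
(((3/(((3 - 1*6)*2)) - 3/5)*(-4))*(-2) + B(3))² = (((3/(((3 - 1*6)*2)) - 3/5)*(-4))*(-2) + (1/14)*3)² = (((3/(((3 - 6)*2)) - 3*⅕)*(-4))*(-2) + 3/14)² = (((3/((-3*2)) - ⅗)*(-4))*(-2) + 3/14)² = (((3/(-6) - ⅗)*(-4))*(-2) + 3/14)² = (((3*(-⅙) - ⅗)*(-4))*(-2) + 3/14)² = (((-½ - ⅗)*(-4))*(-2) + 3/14)² = (-11/10*(-4)*(-2) + 3/14)² = ((22/5)*(-2) + 3/14)² = (-44/5 + 3/14)² = (-601/70)² = 361201/4900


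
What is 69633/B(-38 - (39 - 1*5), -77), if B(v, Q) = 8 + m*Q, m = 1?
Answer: -23211/23 ≈ -1009.2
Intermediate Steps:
B(v, Q) = 8 + Q (B(v, Q) = 8 + 1*Q = 8 + Q)
69633/B(-38 - (39 - 1*5), -77) = 69633/(8 - 77) = 69633/(-69) = 69633*(-1/69) = -23211/23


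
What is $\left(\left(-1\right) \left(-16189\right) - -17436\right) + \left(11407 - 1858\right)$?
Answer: $43174$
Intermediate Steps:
$\left(\left(-1\right) \left(-16189\right) - -17436\right) + \left(11407 - 1858\right) = \left(16189 + 17436\right) + \left(11407 - 1858\right) = 33625 + 9549 = 43174$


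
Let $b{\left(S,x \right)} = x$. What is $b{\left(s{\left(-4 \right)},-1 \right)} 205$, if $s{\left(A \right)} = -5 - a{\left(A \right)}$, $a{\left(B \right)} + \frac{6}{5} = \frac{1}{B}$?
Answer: $-205$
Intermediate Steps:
$a{\left(B \right)} = - \frac{6}{5} + \frac{1}{B}$
$s{\left(A \right)} = - \frac{19}{5} - \frac{1}{A}$ ($s{\left(A \right)} = -5 - \left(- \frac{6}{5} + \frac{1}{A}\right) = -5 + \left(\frac{6}{5} - \frac{1}{A}\right) = - \frac{19}{5} - \frac{1}{A}$)
$b{\left(s{\left(-4 \right)},-1 \right)} 205 = \left(-1\right) 205 = -205$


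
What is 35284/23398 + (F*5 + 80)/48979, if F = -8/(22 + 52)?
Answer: 4572233318/3028742411 ≈ 1.5096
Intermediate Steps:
F = -4/37 (F = -8/74 = -8*1/74 = -4/37 ≈ -0.10811)
35284/23398 + (F*5 + 80)/48979 = 35284/23398 + (-4/37*5 + 80)/48979 = 35284*(1/23398) + (-20/37 + 80)*(1/48979) = 17642/11699 + (2940/37)*(1/48979) = 17642/11699 + 420/258889 = 4572233318/3028742411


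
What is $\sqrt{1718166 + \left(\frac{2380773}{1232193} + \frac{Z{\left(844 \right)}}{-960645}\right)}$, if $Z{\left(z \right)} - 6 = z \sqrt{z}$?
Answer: $\frac{\sqrt{5458965473370325603946493645 - 5582828077657619640 \sqrt{211}}}{56366668785} \approx 1310.8$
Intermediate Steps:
$Z{\left(z \right)} = 6 + z^{\frac{3}{2}}$ ($Z{\left(z \right)} = 6 + z \sqrt{z} = 6 + z^{\frac{3}{2}}$)
$\sqrt{1718166 + \left(\frac{2380773}{1232193} + \frac{Z{\left(844 \right)}}{-960645}\right)} = \sqrt{1718166 + \left(\frac{2380773}{1232193} + \frac{6 + 844^{\frac{3}{2}}}{-960645}\right)} = \sqrt{1718166 + \left(2380773 \cdot \frac{1}{1232193} + \left(6 + 1688 \sqrt{211}\right) \left(- \frac{1}{960645}\right)\right)} = \sqrt{1718166 + \left(\frac{793591}{410731} - \left(\frac{2}{320215} + \frac{1688 \sqrt{211}}{960645}\right)\right)} = \sqrt{1718166 + \left(\frac{254118920603}{131522227165} - \frac{1688 \sqrt{211}}{960645}\right)} = \sqrt{\frac{225977273078099993}{131522227165} - \frac{1688 \sqrt{211}}{960645}}$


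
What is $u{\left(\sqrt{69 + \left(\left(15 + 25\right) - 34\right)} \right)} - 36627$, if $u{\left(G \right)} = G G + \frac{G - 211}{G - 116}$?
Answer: $- \frac{489077911}{13381} + \frac{475 \sqrt{3}}{13381} \approx -36550.0$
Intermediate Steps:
$u{\left(G \right)} = G^{2} + \frac{-211 + G}{-116 + G}$
$u{\left(\sqrt{69 + \left(\left(15 + 25\right) - 34\right)} \right)} - 36627 = \frac{-211 + \sqrt{69 + \left(\left(15 + 25\right) - 34\right)} + \left(\sqrt{69 + \left(\left(15 + 25\right) - 34\right)}\right)^{3} - 116 \left(\sqrt{69 + \left(\left(15 + 25\right) - 34\right)}\right)^{2}}{-116 + \sqrt{69 + \left(\left(15 + 25\right) - 34\right)}} - 36627 = \frac{-211 + \sqrt{69 + \left(40 - 34\right)} + \left(\sqrt{69 + \left(40 - 34\right)}\right)^{3} - 116 \left(\sqrt{69 + \left(40 - 34\right)}\right)^{2}}{-116 + \sqrt{69 + \left(40 - 34\right)}} - 36627 = \frac{-211 + \sqrt{69 + 6} + \left(\sqrt{69 + 6}\right)^{3} - 116 \left(\sqrt{69 + 6}\right)^{2}}{-116 + \sqrt{69 + 6}} - 36627 = \frac{-211 + \sqrt{75} + \left(\sqrt{75}\right)^{3} - 116 \left(\sqrt{75}\right)^{2}}{-116 + \sqrt{75}} - 36627 = \frac{-211 + 5 \sqrt{3} + \left(5 \sqrt{3}\right)^{3} - 116 \left(5 \sqrt{3}\right)^{2}}{-116 + 5 \sqrt{3}} - 36627 = \frac{-211 + 5 \sqrt{3} + 375 \sqrt{3} - 8700}{-116 + 5 \sqrt{3}} - 36627 = \frac{-8911 + 380 \sqrt{3}}{-116 + 5 \sqrt{3}} - 36627 = -36627 + \frac{-8911 + 380 \sqrt{3}}{-116 + 5 \sqrt{3}}$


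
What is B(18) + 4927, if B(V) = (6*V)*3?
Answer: 5251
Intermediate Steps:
B(V) = 18*V
B(18) + 4927 = 18*18 + 4927 = 324 + 4927 = 5251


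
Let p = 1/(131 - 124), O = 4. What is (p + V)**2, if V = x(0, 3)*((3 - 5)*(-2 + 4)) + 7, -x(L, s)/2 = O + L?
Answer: 75076/49 ≈ 1532.2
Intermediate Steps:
x(L, s) = -8 - 2*L (x(L, s) = -2*(4 + L) = -8 - 2*L)
V = 39 (V = (-8 - 2*0)*((3 - 5)*(-2 + 4)) + 7 = (-8 + 0)*(-2*2) + 7 = -8*(-4) + 7 = 32 + 7 = 39)
p = 1/7 ≈ 0.14286
(p + V)**2 = (1/7 + 39)**2 = (274/7)**2 = 75076/49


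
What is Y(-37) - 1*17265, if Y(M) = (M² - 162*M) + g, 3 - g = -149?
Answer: -9750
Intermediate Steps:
g = 152 (g = 3 - 1*(-149) = 3 + 149 = 152)
Y(M) = 152 + M² - 162*M (Y(M) = (M² - 162*M) + 152 = 152 + M² - 162*M)
Y(-37) - 1*17265 = (152 + (-37)² - 162*(-37)) - 1*17265 = (152 + 1369 + 5994) - 17265 = 7515 - 17265 = -9750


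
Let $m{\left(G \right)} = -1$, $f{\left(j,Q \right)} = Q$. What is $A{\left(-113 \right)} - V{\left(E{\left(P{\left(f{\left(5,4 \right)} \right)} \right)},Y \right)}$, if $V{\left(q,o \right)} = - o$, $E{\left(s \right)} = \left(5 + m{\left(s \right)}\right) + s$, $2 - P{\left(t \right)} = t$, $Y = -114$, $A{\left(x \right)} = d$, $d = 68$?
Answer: $-46$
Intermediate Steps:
$A{\left(x \right)} = 68$
$P{\left(t \right)} = 2 - t$
$E{\left(s \right)} = 4 + s$ ($E{\left(s \right)} = \left(5 - 1\right) + s = 4 + s$)
$A{\left(-113 \right)} - V{\left(E{\left(P{\left(f{\left(5,4 \right)} \right)} \right)},Y \right)} = 68 - \left(-1\right) \left(-114\right) = 68 - 114 = -46$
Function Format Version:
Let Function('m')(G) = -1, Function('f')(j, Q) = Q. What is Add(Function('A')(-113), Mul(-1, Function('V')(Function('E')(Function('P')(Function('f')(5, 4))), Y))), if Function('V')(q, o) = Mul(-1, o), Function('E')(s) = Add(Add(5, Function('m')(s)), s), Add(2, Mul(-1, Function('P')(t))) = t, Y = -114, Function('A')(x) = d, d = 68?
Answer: -46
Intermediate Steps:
Function('A')(x) = 68
Function('P')(t) = Add(2, Mul(-1, t))
Function('E')(s) = Add(4, s) (Function('E')(s) = Add(Add(5, -1), s) = Add(4, s))
Add(Function('A')(-113), Mul(-1, Function('V')(Function('E')(Function('P')(Function('f')(5, 4))), Y))) = Add(68, Mul(-1, Mul(-1, -114))) = Add(68, Mul(-1, 114)) = Add(68, -114) = -46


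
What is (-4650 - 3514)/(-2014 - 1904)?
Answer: 4082/1959 ≈ 2.0837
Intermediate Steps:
(-4650 - 3514)/(-2014 - 1904) = -8164/(-3918) = -8164*(-1/3918) = 4082/1959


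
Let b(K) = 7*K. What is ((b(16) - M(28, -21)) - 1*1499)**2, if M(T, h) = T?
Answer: 2002225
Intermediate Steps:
((b(16) - M(28, -21)) - 1*1499)**2 = ((7*16 - 1*28) - 1*1499)**2 = ((112 - 28) - 1499)**2 = (84 - 1499)**2 = (-1415)**2 = 2002225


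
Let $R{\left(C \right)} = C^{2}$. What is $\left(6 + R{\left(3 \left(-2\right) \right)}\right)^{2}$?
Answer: $1764$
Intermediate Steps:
$\left(6 + R{\left(3 \left(-2\right) \right)}\right)^{2} = \left(6 + \left(3 \left(-2\right)\right)^{2}\right)^{2} = \left(6 + \left(-6\right)^{2}\right)^{2} = \left(6 + 36\right)^{2} = 42^{2} = 1764$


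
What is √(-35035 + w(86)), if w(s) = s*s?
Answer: 3*I*√3071 ≈ 166.25*I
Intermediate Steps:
w(s) = s²
√(-35035 + w(86)) = √(-35035 + 86²) = √(-35035 + 7396) = √(-27639) = 3*I*√3071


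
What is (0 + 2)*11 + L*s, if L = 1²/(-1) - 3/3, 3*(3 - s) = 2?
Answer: 52/3 ≈ 17.333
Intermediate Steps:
s = 7/3 (s = 3 - ⅓*2 = 3 - ⅔ = 7/3 ≈ 2.3333)
L = -2 (L = 1*(-1) - 3*⅓ = -1 - 1 = -2)
(0 + 2)*11 + L*s = (0 + 2)*11 - 2*7/3 = 2*11 - 14/3 = 22 - 14/3 = 52/3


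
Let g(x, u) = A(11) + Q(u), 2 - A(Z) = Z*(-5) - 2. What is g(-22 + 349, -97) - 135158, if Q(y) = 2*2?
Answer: -135095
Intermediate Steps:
Q(y) = 4
A(Z) = 4 + 5*Z (A(Z) = 2 - (Z*(-5) - 2) = 2 - (-5*Z - 2) = 2 - (-2 - 5*Z) = 2 + (2 + 5*Z) = 4 + 5*Z)
g(x, u) = 63 (g(x, u) = (4 + 5*11) + 4 = (4 + 55) + 4 = 59 + 4 = 63)
g(-22 + 349, -97) - 135158 = 63 - 135158 = -135095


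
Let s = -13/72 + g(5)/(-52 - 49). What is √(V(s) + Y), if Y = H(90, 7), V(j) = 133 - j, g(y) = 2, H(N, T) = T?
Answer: √205946474/1212 ≈ 11.841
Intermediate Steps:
s = -1457/7272 (s = -13/72 + 2/(-52 - 49) = -13*1/72 + 2/(-101) = -13/72 + 2*(-1/101) = -13/72 - 2/101 = -1457/7272 ≈ -0.20036)
Y = 7
√(V(s) + Y) = √((133 - 1*(-1457/7272)) + 7) = √((133 + 1457/7272) + 7) = √(968633/7272 + 7) = √(1019537/7272) = √205946474/1212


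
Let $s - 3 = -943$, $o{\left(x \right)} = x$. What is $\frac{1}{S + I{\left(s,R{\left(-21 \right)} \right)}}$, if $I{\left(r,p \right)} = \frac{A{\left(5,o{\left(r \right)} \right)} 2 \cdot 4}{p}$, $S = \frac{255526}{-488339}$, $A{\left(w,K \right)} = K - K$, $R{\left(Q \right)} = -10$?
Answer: $- \frac{488339}{255526} \approx -1.9111$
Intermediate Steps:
$s = -940$ ($s = 3 - 943 = -940$)
$A{\left(w,K \right)} = 0$
$S = - \frac{255526}{488339}$ ($S = 255526 \left(- \frac{1}{488339}\right) = - \frac{255526}{488339} \approx -0.52326$)
$I{\left(r,p \right)} = 0$ ($I{\left(r,p \right)} = \frac{0 \cdot 2 \cdot 4}{p} = \frac{0 \cdot 4}{p} = \frac{0}{p} = 0$)
$\frac{1}{S + I{\left(s,R{\left(-21 \right)} \right)}} = \frac{1}{- \frac{255526}{488339} + 0} = \frac{1}{- \frac{255526}{488339}} = - \frac{488339}{255526}$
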